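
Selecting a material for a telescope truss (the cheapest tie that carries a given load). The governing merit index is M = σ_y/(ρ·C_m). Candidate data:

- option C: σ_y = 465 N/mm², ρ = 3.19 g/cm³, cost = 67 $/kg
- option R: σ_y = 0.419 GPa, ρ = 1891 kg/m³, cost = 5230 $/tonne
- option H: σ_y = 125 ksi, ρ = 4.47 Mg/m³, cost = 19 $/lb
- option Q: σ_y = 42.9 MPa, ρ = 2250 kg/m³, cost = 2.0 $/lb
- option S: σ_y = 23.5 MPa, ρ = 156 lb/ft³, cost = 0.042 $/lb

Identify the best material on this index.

option S

Convert each candidate to consistent units, then evaluate M:
  option C: σ_y = 465.0 MPa, ρ = 3190 kg/m³, cost = 67.00 $/kg
  option R: σ_y = 419.0 MPa, ρ = 1891 kg/m³, cost = 5.230 $/kg
  option H: σ_y = 861.8 MPa, ρ = 4470 kg/m³, cost = 41.89 $/kg
  option Q: σ_y = 42.90 MPa, ρ = 2250 kg/m³, cost = 4.409 $/kg
  option S: σ_y = 23.50 MPa, ρ = 2499 kg/m³, cost = 0.09259 $/kg
  option S: M = 102 kN·m per $
  option R: M = 42.4 kN·m per $
  option H: M = 4.60 kN·m per $
  option Q: M = 4.32 kN·m per $
  option C: M = 2.18 kN·m per $
Option S ranks first.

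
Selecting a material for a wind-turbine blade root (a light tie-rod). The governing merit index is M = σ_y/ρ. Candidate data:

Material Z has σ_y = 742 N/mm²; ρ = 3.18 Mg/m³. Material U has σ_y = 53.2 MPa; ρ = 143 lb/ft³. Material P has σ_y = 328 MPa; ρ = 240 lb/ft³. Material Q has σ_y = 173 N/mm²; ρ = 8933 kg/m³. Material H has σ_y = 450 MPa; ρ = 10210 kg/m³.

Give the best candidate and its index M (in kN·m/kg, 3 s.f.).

In SI units:
  material Z: σ_y = 742.0 MPa, ρ = 3180 kg/m³
  material U: σ_y = 53.20 MPa, ρ = 2291 kg/m³
  material P: σ_y = 328.0 MPa, ρ = 3844 kg/m³
  material Q: σ_y = 173.0 MPa, ρ = 8933 kg/m³
  material H: σ_y = 450.0 MPa, ρ = 10210 kg/m³
  material Z: M = 233 kN·m/kg
  material P: M = 85.3 kN·m/kg
  material H: M = 44.1 kN·m/kg
  material U: M = 23.2 kN·m/kg
  material Q: M = 19.4 kN·m/kg
The maximum is for material Z.

material Z, M = 233 kN·m/kg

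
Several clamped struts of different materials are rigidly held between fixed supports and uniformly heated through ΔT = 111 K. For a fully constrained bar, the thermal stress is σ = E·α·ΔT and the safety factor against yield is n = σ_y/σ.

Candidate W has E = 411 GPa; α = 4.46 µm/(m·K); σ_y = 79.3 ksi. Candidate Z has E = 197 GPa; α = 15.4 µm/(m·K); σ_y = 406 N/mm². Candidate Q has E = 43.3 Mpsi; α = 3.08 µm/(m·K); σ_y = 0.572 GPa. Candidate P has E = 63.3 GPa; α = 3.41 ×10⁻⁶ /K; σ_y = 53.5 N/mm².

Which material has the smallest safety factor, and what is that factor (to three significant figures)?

candidate Z, n = 1.21

With everything in SI (GPa, ×10⁻⁶/K, MPa):
  candidate W: E = 411.0, α = 4.46, σ_y = 546.8 → σ = 203 MPa, n = 2.69
  candidate Z: E = 197.0, α = 15.4, σ_y = 406.0 → σ = 337 MPa, n = 1.21
  candidate Q: E = 298.5, α = 3.08, σ_y = 572.0 → σ = 102 MPa, n = 5.60
  candidate P: E = 63.30, α = 3.41, σ_y = 53.50 → σ = 24.0 MPa, n = 2.23
The minimum is candidate Z at n = 1.21.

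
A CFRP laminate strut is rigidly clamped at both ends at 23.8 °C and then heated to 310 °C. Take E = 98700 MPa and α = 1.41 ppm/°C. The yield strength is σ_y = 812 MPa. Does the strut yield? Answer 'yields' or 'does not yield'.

does not yield

E = 98700 MPa = 98.70 GPa.
ΔT = 286.2 K. Constrained thermal stress σ = E·α·ΔT = 98.70×10³ MPa × 1.41×10⁻⁶ × 286.2 = 39.8 MPa (compressive).
Compare to σ_y = 812 MPa: σ < σ_y, so it does not yield.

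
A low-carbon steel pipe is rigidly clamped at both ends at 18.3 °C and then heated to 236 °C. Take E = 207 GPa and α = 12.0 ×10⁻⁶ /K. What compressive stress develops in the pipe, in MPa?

ΔT = 217.7 K. Constrained thermal stress σ = E·α·ΔT = 207.0×10³ MPa × 12.0×10⁻⁶ × 217.7 = 541 MPa (compressive).

541 MPa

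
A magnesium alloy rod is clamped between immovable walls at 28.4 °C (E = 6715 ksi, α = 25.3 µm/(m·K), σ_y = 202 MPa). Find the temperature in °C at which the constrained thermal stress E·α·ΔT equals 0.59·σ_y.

E = 6715 ksi = 46.30 GPa.
E·α·ΔT = 119.2 MPa ⇒ ΔT = 119.2 / (46.30×10³ × 25.3×10⁻⁶) = 101.7 K.
T = 28.4 + 101.7 = 130.1 °C.

130 °C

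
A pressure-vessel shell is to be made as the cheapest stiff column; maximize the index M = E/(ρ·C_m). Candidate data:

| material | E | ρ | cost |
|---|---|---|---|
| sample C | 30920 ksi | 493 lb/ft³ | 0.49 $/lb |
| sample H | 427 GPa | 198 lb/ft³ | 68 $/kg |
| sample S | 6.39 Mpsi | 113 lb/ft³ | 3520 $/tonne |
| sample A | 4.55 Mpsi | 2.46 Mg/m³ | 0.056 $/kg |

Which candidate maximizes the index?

Convert each candidate to consistent units, then evaluate M:
  sample C: E = 213.2 GPa, ρ = 7897 kg/m³, cost = 1.080 $/kg
  sample H: E = 427.0 GPa, ρ = 3172 kg/m³, cost = 68.00 $/kg
  sample S: E = 44.06 GPa, ρ = 1810 kg/m³, cost = 3.520 $/kg
  sample A: E = 31.37 GPa, ρ = 2460 kg/m³, cost = 0.05600 $/kg
  sample A: M = 228 MN·m per $
  sample C: M = 25.0 MN·m per $
  sample S: M = 6.91 MN·m per $
  sample H: M = 1.98 MN·m per $
Highest index: sample A.

sample A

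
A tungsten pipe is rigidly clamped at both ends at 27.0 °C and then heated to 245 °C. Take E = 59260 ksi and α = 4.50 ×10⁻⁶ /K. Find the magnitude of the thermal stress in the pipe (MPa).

401 MPa

E = 59260 ksi = 408.6 GPa.
ΔT = 218.0 K. Constrained thermal stress σ = E·α·ΔT = 408.6×10³ MPa × 4.50×10⁻⁶ × 218.0 = 401 MPa (compressive).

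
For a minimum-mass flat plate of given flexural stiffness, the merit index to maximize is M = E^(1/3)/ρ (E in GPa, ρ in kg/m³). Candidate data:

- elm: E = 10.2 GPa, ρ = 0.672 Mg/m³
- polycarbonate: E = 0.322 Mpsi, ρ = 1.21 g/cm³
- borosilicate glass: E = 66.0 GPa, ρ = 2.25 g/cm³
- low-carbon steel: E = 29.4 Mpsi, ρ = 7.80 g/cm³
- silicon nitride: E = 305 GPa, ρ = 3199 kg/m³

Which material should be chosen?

elm

Putting every candidate on a common basis:
  elm: E = 10.20 GPa, ρ = 672.0 kg/m³
  polycarbonate: E = 2.220 GPa, ρ = 1210 kg/m³
  borosilicate glass: E = 66.00 GPa, ρ = 2250 kg/m³
  low-carbon steel: E = 202.7 GPa, ρ = 7800 kg/m³
  silicon nitride: E = 305.0 GPa, ρ = 3199 kg/m³
  elm: M = 3.23×10⁻³
  silicon nitride: M = 2.10×10⁻³
  borosilicate glass: M = 1.80×10⁻³
  polycarbonate: M = 1.08×10⁻³
  low-carbon steel: M = 0.753×10⁻³
The maximum is for elm.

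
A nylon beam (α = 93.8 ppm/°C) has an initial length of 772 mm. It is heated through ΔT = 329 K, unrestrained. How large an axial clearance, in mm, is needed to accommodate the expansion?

23.8 mm

ΔL = α·L₀·ΔT = 93.8×10⁻⁶ × 772 mm × 329.0 K = 23.8 mm.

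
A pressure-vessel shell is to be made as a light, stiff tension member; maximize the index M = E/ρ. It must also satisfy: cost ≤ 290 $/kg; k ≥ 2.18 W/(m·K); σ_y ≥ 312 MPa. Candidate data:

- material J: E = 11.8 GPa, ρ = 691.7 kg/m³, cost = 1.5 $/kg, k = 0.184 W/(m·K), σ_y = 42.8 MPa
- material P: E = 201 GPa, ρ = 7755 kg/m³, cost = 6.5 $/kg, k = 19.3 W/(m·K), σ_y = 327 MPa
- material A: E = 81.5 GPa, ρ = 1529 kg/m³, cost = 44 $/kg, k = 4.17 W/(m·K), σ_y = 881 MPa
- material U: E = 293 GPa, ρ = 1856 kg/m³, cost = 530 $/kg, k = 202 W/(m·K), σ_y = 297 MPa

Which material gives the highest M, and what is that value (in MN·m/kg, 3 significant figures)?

material A, M = 53.3 MN·m/kg

Screen on constraints: cost ≤ 290 $/kg; k ≥ 2.18 W/(m·K); σ_y ≥ 312 MPa. Survivors: material P, material A.
Per-candidate index values:
  material A: M = 53.3 MN·m/kg
  material P: M = 25.9 MN·m/kg
Material A ranks first.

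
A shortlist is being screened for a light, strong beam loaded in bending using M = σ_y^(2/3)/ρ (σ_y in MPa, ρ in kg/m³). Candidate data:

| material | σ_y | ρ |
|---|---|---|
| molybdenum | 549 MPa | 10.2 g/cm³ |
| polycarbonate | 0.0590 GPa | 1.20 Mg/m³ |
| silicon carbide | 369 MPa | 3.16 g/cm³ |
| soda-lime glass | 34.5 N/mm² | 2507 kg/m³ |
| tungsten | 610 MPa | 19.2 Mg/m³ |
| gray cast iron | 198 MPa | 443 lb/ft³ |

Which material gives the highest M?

silicon carbide

Convert each candidate to consistent units, then evaluate M:
  molybdenum: σ_y = 549.0 MPa, ρ = 10200 kg/m³
  polycarbonate: σ_y = 59.00 MPa, ρ = 1200 kg/m³
  silicon carbide: σ_y = 369.0 MPa, ρ = 3160 kg/m³
  soda-lime glass: σ_y = 34.50 MPa, ρ = 2507 kg/m³
  tungsten: σ_y = 610.0 MPa, ρ = 19200 kg/m³
  gray cast iron: σ_y = 198.0 MPa, ρ = 7096 kg/m³
  silicon carbide: M = 16.3×10⁻³
  polycarbonate: M = 12.6×10⁻³
  molybdenum: M = 6.57×10⁻³
  gray cast iron: M = 4.79×10⁻³
  soda-lime glass: M = 4.23×10⁻³
  tungsten: M = 3.75×10⁻³
Silicon carbide ranks first.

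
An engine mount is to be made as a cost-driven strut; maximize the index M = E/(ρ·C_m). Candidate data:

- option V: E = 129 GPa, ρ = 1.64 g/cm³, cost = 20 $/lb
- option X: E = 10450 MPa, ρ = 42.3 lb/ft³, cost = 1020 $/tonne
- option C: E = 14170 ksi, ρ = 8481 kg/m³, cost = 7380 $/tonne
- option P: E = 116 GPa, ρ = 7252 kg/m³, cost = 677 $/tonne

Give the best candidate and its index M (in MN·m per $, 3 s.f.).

option P, M = 23.6 MN·m per $

Putting every candidate on a common basis:
  option V: E = 129.0 GPa, ρ = 1640 kg/m³, cost = 44.09 $/kg
  option X: E = 10.45 GPa, ρ = 677.6 kg/m³, cost = 1.020 $/kg
  option C: E = 97.70 GPa, ρ = 8481 kg/m³, cost = 7.380 $/kg
  option P: E = 116.0 GPa, ρ = 7252 kg/m³, cost = 0.6770 $/kg
  option P: M = 23.6 MN·m per $
  option X: M = 15.1 MN·m per $
  option V: M = 1.78 MN·m per $
  option C: M = 1.56 MN·m per $
Option P ranks first.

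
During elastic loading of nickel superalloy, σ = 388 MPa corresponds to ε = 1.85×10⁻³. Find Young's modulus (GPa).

E = σ/ε = 388 MPa / 1.85×10⁻³ = 209700 MPa = 210 GPa.

210 GPa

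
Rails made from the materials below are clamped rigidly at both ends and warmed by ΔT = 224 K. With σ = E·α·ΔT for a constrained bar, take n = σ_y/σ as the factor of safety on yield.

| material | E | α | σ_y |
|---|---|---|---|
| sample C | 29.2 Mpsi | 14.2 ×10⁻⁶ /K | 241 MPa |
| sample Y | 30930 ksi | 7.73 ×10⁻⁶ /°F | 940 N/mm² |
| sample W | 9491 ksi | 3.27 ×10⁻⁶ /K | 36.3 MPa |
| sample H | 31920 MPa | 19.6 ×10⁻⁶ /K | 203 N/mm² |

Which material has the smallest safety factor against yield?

With everything in SI (GPa, ×10⁻⁶/K, MPa):
  sample C: E = 201.3, α = 14.2, σ_y = 241.0 → σ = 640 MPa, n = 0.376
  sample Y: E = 213.3, α = 13.9, σ_y = 940.0 → σ = 665 MPa, n = 1.41
  sample W: E = 65.44, α = 3.27, σ_y = 36.30 → σ = 47.9 MPa, n = 0.757
  sample H: E = 31.92, α = 19.6, σ_y = 203.0 → σ = 140 MPa, n = 1.45
Sample C has the lowest safety factor, n = 0.376.

sample C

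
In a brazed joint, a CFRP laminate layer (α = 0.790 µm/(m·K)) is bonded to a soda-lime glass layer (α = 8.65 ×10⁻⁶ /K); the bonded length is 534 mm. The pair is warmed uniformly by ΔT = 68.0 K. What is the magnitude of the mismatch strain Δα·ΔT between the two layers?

Δα = |0.790 − 8.65|×10⁻⁶/K = 7.86×10⁻⁶/K.
Mismatch strain = Δα·ΔT = 7.86×10⁻⁶ × 68.0 = 5.34×10⁻⁴.

5.34×10⁻⁴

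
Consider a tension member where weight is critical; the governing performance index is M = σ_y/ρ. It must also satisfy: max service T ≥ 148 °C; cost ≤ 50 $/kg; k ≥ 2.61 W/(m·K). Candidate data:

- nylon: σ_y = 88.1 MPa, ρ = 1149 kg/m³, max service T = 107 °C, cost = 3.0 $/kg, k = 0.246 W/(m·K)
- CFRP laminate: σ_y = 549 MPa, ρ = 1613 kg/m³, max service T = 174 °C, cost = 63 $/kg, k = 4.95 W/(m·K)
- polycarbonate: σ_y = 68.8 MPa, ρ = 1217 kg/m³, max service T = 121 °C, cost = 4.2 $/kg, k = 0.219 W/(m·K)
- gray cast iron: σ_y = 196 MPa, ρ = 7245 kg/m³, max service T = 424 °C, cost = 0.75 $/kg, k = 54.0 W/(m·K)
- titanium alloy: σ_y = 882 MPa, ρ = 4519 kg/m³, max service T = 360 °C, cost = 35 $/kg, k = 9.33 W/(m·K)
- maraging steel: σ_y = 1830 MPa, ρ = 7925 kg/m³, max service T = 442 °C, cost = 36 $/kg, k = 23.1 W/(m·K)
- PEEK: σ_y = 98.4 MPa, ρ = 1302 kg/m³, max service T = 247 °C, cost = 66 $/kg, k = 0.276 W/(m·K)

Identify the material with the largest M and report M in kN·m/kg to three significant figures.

maraging steel, M = 231 kN·m/kg

Screen on constraints: max service T ≥ 148 °C; cost ≤ 50 $/kg; k ≥ 2.61 W/(m·K). Survivors: gray cast iron, titanium alloy, maraging steel.
Evaluate M for each candidate:
  maraging steel: M = 231 kN·m/kg
  titanium alloy: M = 195 kN·m/kg
  gray cast iron: M = 27.1 kN·m/kg
The maximum is for maraging steel.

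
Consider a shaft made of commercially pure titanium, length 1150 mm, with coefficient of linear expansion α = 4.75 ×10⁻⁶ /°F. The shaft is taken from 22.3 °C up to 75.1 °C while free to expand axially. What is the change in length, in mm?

0.519 mm

Convert α: 4.75×10⁻⁶/°F × (9/5) = 8.55×10⁻⁶/K.
ΔT = 75.1 − 22.3 = 52.80 K.
ΔL = α·L₀·ΔT = 8.55×10⁻⁶ × 1150 mm × 52.80 K = 0.519 mm.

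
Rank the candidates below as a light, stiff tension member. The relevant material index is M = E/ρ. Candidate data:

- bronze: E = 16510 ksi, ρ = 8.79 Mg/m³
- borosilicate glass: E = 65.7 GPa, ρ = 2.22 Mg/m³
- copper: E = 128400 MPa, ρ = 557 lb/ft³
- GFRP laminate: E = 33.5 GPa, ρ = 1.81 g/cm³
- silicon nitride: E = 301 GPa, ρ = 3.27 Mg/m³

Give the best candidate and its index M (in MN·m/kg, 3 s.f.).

silicon nitride, M = 92.0 MN·m/kg

In SI units:
  bronze: E = 113.8 GPa, ρ = 8790 kg/m³
  borosilicate glass: E = 65.70 GPa, ρ = 2220 kg/m³
  copper: E = 128.4 GPa, ρ = 8922 kg/m³
  GFRP laminate: E = 33.50 GPa, ρ = 1810 kg/m³
  silicon nitride: E = 301.0 GPa, ρ = 3270 kg/m³
  silicon nitride: M = 92.0 MN·m/kg
  borosilicate glass: M = 29.6 MN·m/kg
  GFRP laminate: M = 18.5 MN·m/kg
  copper: M = 14.4 MN·m/kg
  bronze: M = 13.0 MN·m/kg
Highest index: silicon nitride.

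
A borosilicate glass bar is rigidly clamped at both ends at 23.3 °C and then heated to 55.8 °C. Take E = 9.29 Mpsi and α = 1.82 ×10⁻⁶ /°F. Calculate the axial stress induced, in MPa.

6.82 MPa

E = 9.29 Mpsi = 64.05 GPa.
α = 1.82×10⁻⁶/°F × 9/5 = 3.28×10⁻⁶/K.
ΔT = 32.50 K. Constrained thermal stress σ = E·α·ΔT = 64.05×10³ MPa × 3.28×10⁻⁶ × 32.50 = 6.82 MPa (compressive).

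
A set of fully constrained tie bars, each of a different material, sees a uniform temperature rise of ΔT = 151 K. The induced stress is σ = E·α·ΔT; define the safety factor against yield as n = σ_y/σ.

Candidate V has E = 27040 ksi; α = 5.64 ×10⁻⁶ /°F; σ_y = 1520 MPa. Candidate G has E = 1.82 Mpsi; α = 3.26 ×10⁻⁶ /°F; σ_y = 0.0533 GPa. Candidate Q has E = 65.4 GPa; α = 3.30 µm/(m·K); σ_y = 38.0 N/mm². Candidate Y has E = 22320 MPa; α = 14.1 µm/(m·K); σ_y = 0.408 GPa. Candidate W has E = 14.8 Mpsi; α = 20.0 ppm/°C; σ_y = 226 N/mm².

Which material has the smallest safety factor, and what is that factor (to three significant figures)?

Per material, after unit conversion:
  candidate V: E = 186.4, α = 10.2, σ_y = 1520 → σ = 286 MPa, n = 5.32
  candidate G: E = 12.55, α = 5.87, σ_y = 53.30 → σ = 11.1 MPa, n = 4.79
  candidate Q: E = 65.40, α = 3.30, σ_y = 38.00 → σ = 32.6 MPa, n = 1.17
  candidate Y: E = 22.32, α = 14.1, σ_y = 408.0 → σ = 47.5 MPa, n = 8.59
  candidate W: E = 102.0, α = 20.0, σ_y = 226.0 → σ = 308 MPa, n = 0.733
The minimum is candidate W at n = 0.733.

candidate W, n = 0.733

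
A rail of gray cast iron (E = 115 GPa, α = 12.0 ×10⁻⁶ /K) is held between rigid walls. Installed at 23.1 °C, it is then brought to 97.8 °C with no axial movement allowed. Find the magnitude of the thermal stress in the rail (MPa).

ΔT = 74.70 K. Constrained thermal stress σ = E·α·ΔT = 115.0×10³ MPa × 12.0×10⁻⁶ × 74.70 = 103 MPa (compressive).

103 MPa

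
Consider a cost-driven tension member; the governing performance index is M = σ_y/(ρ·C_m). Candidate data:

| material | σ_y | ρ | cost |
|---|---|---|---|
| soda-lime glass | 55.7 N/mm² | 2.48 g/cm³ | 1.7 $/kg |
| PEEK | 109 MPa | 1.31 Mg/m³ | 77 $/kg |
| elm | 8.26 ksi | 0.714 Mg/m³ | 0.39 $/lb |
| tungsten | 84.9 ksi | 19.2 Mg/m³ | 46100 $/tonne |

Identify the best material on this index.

Putting every candidate on a common basis:
  soda-lime glass: σ_y = 55.70 MPa, ρ = 2480 kg/m³, cost = 1.700 $/kg
  PEEK: σ_y = 109.0 MPa, ρ = 1310 kg/m³, cost = 77.00 $/kg
  elm: σ_y = 56.95 MPa, ρ = 714.0 kg/m³, cost = 0.8598 $/kg
  tungsten: σ_y = 585.4 MPa, ρ = 19200 kg/m³, cost = 46.10 $/kg
  elm: M = 92.8 kN·m per $
  soda-lime glass: M = 13.2 kN·m per $
  PEEK: M = 1.08 kN·m per $
  tungsten: M = 0.661 kN·m per $
The maximum is for elm.

elm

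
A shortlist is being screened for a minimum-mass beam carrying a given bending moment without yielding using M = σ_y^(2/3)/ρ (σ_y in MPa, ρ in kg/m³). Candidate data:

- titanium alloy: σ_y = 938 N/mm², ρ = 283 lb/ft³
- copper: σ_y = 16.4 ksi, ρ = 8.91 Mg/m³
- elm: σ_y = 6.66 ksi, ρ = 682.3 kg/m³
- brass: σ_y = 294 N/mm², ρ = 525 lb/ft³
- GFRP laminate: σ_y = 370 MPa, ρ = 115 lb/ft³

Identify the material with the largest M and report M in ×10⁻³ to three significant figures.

After converting to SI:
  titanium alloy: σ_y = 938.0 MPa, ρ = 4533 kg/m³
  copper: σ_y = 113.1 MPa, ρ = 8910 kg/m³
  elm: σ_y = 45.92 MPa, ρ = 682.3 kg/m³
  brass: σ_y = 294.0 MPa, ρ = 8410 kg/m³
  GFRP laminate: σ_y = 370.0 MPa, ρ = 1842 kg/m³
  GFRP laminate: M = 28.0×10⁻³
  titanium alloy: M = 21.1×10⁻³
  elm: M = 18.8×10⁻³
  brass: M = 5.26×10⁻³
  copper: M = 2.62×10⁻³
GFRP laminate ranks first.

GFRP laminate, M = 28.0×10⁻³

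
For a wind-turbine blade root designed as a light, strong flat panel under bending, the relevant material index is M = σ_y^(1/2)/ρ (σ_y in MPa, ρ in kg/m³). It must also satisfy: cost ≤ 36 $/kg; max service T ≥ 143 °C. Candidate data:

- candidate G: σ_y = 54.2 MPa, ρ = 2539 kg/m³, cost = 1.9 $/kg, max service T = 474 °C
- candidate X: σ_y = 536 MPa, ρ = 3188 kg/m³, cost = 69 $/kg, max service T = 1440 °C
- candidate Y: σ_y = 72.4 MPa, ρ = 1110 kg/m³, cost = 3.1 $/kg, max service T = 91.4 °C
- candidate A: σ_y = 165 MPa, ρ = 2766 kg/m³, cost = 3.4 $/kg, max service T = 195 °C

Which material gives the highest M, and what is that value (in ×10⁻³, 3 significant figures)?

Screen on constraints: cost ≤ 36 $/kg; max service T ≥ 143 °C. Survivors: candidate G, candidate A.
Evaluate M for each candidate:
  candidate A: M = 4.64×10⁻³
  candidate G: M = 2.90×10⁻³
The maximum is for candidate A.

candidate A, M = 4.64×10⁻³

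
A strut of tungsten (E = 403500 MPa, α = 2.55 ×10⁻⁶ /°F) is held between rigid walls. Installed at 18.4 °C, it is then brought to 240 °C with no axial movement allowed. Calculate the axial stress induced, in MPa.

E = 403500 MPa = 403.5 GPa.
α = 2.55×10⁻⁶/°F × 9/5 = 4.59×10⁻⁶/K.
ΔT = 221.6 K. Constrained thermal stress σ = E·α·ΔT = 403.5×10³ MPa × 4.59×10⁻⁶ × 221.6 = 410 MPa (compressive).

410 MPa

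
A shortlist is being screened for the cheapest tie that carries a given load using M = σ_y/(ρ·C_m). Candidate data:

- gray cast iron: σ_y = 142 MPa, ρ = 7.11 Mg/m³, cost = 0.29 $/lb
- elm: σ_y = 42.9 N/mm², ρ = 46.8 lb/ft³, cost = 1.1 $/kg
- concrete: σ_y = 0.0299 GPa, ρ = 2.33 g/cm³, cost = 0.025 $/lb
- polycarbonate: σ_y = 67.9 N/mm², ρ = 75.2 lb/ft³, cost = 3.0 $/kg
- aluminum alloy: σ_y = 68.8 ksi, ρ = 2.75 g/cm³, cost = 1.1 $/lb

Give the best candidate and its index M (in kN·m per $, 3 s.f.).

concrete, M = 233 kN·m per $

Convert each candidate to consistent units, then evaluate M:
  gray cast iron: σ_y = 142.0 MPa, ρ = 7110 kg/m³, cost = 0.6393 $/kg
  elm: σ_y = 42.90 MPa, ρ = 749.7 kg/m³, cost = 1.100 $/kg
  concrete: σ_y = 29.90 MPa, ρ = 2330 kg/m³, cost = 0.05511 $/kg
  polycarbonate: σ_y = 67.90 MPa, ρ = 1205 kg/m³, cost = 3.000 $/kg
  aluminum alloy: σ_y = 474.4 MPa, ρ = 2750 kg/m³, cost = 2.425 $/kg
  concrete: M = 233 kN·m per $
  aluminum alloy: M = 71.1 kN·m per $
  elm: M = 52.0 kN·m per $
  gray cast iron: M = 31.2 kN·m per $
  polycarbonate: M = 18.8 kN·m per $
Concrete has the largest M.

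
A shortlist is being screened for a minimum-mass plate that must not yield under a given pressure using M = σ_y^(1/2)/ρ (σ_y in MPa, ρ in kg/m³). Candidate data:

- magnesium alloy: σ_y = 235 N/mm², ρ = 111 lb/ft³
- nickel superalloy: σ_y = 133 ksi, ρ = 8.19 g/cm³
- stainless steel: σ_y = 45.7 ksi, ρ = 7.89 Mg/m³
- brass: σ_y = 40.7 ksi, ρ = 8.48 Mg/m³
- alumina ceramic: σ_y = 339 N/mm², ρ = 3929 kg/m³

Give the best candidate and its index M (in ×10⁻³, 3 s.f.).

Convert each candidate to consistent units, then evaluate M:
  magnesium alloy: σ_y = 235.0 MPa, ρ = 1778 kg/m³
  nickel superalloy: σ_y = 917.0 MPa, ρ = 8190 kg/m³
  stainless steel: σ_y = 315.1 MPa, ρ = 7890 kg/m³
  brass: σ_y = 280.6 MPa, ρ = 8480 kg/m³
  alumina ceramic: σ_y = 339.0 MPa, ρ = 3929 kg/m³
  magnesium alloy: M = 8.62×10⁻³
  alumina ceramic: M = 4.69×10⁻³
  nickel superalloy: M = 3.70×10⁻³
  stainless steel: M = 2.25×10⁻³
  brass: M = 1.98×10⁻³
Magnesium alloy ranks first.

magnesium alloy, M = 8.62×10⁻³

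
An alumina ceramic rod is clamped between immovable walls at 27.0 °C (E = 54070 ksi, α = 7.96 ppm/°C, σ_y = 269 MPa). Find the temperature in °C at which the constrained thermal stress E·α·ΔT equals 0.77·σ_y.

E = 54070 ksi = 372.8 GPa.
E·α·ΔT = 207.1 MPa ⇒ ΔT = 207.1 / (372.8×10³ × 7.96×10⁻⁶) = 69.80 K.
T = 27.0 + 69.80 = 96.80 °C.

96.8 °C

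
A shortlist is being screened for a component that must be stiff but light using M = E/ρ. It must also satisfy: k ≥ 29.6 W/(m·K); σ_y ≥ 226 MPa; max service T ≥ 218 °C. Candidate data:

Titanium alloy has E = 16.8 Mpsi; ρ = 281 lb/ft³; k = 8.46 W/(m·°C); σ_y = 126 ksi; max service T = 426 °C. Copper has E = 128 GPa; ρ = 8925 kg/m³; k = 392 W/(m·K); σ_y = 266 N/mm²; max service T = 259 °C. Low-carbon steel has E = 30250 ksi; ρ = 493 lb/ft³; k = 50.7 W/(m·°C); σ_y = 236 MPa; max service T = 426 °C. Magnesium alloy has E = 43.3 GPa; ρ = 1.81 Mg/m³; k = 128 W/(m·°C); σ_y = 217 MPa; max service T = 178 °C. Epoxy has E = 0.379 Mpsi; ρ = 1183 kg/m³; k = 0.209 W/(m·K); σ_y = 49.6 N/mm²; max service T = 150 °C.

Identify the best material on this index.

Screen on constraints: k ≥ 29.6 W/(m·K); σ_y ≥ 226 MPa; max service T ≥ 218 °C. Survivors: copper, low-carbon steel.
In SI units:
  copper: E = 128.0 GPa, ρ = 8925 kg/m³
  low-carbon steel: E = 208.6 GPa, ρ = 7897 kg/m³
  low-carbon steel: M = 26.4 MN·m/kg
  copper: M = 14.3 MN·m/kg
The maximum is for low-carbon steel.

low-carbon steel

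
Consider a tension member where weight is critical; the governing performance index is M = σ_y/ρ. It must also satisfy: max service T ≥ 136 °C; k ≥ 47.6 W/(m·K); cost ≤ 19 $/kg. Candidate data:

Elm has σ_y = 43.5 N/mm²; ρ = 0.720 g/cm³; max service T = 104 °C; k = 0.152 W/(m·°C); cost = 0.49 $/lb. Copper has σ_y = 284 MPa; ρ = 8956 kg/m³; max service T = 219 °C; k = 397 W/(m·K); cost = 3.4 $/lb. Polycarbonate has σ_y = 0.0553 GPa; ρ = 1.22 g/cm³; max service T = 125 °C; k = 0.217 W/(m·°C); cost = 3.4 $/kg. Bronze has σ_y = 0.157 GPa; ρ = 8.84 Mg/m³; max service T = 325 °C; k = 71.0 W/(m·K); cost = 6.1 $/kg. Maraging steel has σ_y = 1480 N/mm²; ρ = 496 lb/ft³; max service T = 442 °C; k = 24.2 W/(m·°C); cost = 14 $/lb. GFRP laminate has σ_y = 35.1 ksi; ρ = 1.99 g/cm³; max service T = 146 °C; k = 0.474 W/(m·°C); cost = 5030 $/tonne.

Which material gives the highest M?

Screen on constraints: max service T ≥ 136 °C; k ≥ 47.6 W/(m·K); cost ≤ 19 $/kg. Survivors: copper, bronze.
Convert each candidate to consistent units, then evaluate M:
  copper: σ_y = 284.0 MPa, ρ = 8956 kg/m³
  bronze: σ_y = 157.0 MPa, ρ = 8840 kg/m³
  copper: M = 31.7 kN·m/kg
  bronze: M = 17.8 kN·m/kg
Highest index: copper.

copper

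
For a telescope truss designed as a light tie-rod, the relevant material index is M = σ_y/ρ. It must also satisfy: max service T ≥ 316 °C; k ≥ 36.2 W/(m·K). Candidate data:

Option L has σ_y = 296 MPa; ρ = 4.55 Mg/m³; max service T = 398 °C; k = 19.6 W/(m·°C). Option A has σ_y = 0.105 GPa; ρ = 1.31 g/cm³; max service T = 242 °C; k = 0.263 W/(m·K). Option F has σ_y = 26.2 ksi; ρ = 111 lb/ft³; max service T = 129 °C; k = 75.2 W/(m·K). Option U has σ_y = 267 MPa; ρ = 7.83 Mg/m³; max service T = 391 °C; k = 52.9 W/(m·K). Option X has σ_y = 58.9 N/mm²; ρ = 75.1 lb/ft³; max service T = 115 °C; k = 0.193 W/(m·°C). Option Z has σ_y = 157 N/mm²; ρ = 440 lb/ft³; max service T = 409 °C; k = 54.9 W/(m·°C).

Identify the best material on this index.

option U

Screen on constraints: max service T ≥ 316 °C; k ≥ 36.2 W/(m·K). Survivors: option U, option Z.
Convert each candidate to consistent units, then evaluate M:
  option U: σ_y = 267.0 MPa, ρ = 7830 kg/m³
  option Z: σ_y = 157.0 MPa, ρ = 7048 kg/m³
  option U: M = 34.1 kN·m/kg
  option Z: M = 22.3 kN·m/kg
Option U ranks first.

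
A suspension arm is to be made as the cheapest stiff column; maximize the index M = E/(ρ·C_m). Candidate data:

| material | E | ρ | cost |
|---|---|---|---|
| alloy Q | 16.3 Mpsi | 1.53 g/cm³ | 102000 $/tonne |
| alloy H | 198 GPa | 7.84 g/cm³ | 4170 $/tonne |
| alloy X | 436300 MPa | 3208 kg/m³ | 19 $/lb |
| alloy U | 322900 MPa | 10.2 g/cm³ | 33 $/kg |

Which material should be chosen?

alloy H

Putting every candidate on a common basis:
  alloy Q: E = 112.4 GPa, ρ = 1530 kg/m³, cost = 102.0 $/kg
  alloy H: E = 198.0 GPa, ρ = 7840 kg/m³, cost = 4.170 $/kg
  alloy X: E = 436.3 GPa, ρ = 3208 kg/m³, cost = 41.89 $/kg
  alloy U: E = 322.9 GPa, ρ = 10200 kg/m³, cost = 33.00 $/kg
  alloy H: M = 6.06 MN·m per $
  alloy X: M = 3.25 MN·m per $
  alloy U: M = 0.959 MN·m per $
  alloy Q: M = 0.720 MN·m per $
Highest index: alloy H.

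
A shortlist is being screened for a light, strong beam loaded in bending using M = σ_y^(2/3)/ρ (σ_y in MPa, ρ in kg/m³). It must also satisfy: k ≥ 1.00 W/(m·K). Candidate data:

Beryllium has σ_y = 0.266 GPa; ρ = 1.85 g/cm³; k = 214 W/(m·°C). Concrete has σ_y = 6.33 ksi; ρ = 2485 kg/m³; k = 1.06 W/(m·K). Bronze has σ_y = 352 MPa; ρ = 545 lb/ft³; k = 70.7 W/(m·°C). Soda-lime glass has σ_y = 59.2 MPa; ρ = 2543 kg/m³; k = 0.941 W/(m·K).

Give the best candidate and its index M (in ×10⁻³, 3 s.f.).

beryllium, M = 22.4×10⁻³

Screen on constraints: k ≥ 1.00 W/(m·K). Survivors: beryllium, concrete, bronze.
In SI units:
  beryllium: σ_y = 266.0 MPa, ρ = 1850 kg/m³
  concrete: σ_y = 43.64 MPa, ρ = 2485 kg/m³
  bronze: σ_y = 352.0 MPa, ρ = 8730 kg/m³
  beryllium: M = 22.4×10⁻³
  bronze: M = 5.71×10⁻³
  concrete: M = 4.99×10⁻³
The maximum is for beryllium.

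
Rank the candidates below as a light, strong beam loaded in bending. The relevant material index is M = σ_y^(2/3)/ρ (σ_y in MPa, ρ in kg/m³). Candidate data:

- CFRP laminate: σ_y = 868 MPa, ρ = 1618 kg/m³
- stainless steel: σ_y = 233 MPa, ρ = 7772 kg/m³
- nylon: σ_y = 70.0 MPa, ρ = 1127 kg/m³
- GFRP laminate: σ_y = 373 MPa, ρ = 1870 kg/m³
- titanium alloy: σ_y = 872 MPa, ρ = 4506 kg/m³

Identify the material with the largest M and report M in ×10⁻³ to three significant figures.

Per-candidate index values:
  CFRP laminate: M = 56.2×10⁻³
  GFRP laminate: M = 27.7×10⁻³
  titanium alloy: M = 20.3×10⁻³
  nylon: M = 15.1×10⁻³
  stainless steel: M = 4.87×10⁻³
CFRP laminate has the largest M.

CFRP laminate, M = 56.2×10⁻³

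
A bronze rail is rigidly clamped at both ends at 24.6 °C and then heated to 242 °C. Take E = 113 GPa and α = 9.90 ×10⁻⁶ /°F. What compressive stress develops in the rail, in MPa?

α = 9.90×10⁻⁶/°F × 9/5 = 17.8×10⁻⁶/K.
ΔT = 217.4 K. Constrained thermal stress σ = E·α·ΔT = 113.0×10³ MPa × 17.8×10⁻⁶ × 217.4 = 438 MPa (compressive).

438 MPa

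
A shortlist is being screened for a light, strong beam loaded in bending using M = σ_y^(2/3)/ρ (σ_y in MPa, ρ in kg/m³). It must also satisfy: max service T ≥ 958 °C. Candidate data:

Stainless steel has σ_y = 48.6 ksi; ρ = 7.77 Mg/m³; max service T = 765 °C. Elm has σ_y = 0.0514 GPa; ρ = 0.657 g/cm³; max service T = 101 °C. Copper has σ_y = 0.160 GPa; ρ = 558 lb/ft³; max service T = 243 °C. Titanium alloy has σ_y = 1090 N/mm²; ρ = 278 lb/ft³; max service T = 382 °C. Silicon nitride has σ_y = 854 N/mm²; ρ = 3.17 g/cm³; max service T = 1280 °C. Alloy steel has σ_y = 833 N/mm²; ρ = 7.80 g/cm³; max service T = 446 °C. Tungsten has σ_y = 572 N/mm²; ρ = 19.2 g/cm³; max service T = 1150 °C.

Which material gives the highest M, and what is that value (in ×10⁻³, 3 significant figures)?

Screen on constraints: max service T ≥ 958 °C. Survivors: silicon nitride, tungsten.
Convert each candidate to consistent units, then evaluate M:
  silicon nitride: σ_y = 854.0 MPa, ρ = 3170 kg/m³
  tungsten: σ_y = 572.0 MPa, ρ = 19200 kg/m³
  silicon nitride: M = 28.4×10⁻³
  tungsten: M = 3.59×10⁻³
Silicon nitride has the largest M.

silicon nitride, M = 28.4×10⁻³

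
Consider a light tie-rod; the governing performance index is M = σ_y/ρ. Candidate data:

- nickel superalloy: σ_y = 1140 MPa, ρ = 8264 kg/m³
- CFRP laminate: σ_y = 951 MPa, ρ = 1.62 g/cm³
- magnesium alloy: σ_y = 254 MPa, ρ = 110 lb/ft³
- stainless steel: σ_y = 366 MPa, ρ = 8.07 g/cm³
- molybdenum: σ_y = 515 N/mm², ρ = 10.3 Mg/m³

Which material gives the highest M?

Normalizing units and computing the index:
  nickel superalloy: σ_y = 1140 MPa, ρ = 8264 kg/m³
  CFRP laminate: σ_y = 951.0 MPa, ρ = 1620 kg/m³
  magnesium alloy: σ_y = 254.0 MPa, ρ = 1762 kg/m³
  stainless steel: σ_y = 366.0 MPa, ρ = 8070 kg/m³
  molybdenum: σ_y = 515.0 MPa, ρ = 10300 kg/m³
  CFRP laminate: M = 587 kN·m/kg
  magnesium alloy: M = 144 kN·m/kg
  nickel superalloy: M = 138 kN·m/kg
  molybdenum: M = 50.0 kN·m/kg
  stainless steel: M = 45.4 kN·m/kg
CFRP laminate ranks first.

CFRP laminate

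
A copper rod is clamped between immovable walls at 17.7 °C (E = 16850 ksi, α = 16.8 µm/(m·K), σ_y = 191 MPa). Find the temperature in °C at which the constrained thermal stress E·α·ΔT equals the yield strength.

E = 16850 ksi = 116.2 GPa.
E·α·ΔT = 191.0 MPa ⇒ ΔT = 191.0 / (116.2×10³ × 16.8×10⁻⁶) = 97.86 K.
T = 17.7 + 97.86 = 115.6 °C.

116 °C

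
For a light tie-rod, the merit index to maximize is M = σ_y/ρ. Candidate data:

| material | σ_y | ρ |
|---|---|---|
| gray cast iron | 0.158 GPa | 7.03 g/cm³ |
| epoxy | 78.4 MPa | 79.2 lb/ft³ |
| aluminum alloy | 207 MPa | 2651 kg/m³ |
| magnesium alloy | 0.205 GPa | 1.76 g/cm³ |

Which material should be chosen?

magnesium alloy

Normalizing units and computing the index:
  gray cast iron: σ_y = 158.0 MPa, ρ = 7030 kg/m³
  epoxy: σ_y = 78.40 MPa, ρ = 1269 kg/m³
  aluminum alloy: σ_y = 207.0 MPa, ρ = 2651 kg/m³
  magnesium alloy: σ_y = 205.0 MPa, ρ = 1760 kg/m³
  magnesium alloy: M = 116 kN·m/kg
  aluminum alloy: M = 78.1 kN·m/kg
  epoxy: M = 61.8 kN·m/kg
  gray cast iron: M = 22.5 kN·m/kg
Highest index: magnesium alloy.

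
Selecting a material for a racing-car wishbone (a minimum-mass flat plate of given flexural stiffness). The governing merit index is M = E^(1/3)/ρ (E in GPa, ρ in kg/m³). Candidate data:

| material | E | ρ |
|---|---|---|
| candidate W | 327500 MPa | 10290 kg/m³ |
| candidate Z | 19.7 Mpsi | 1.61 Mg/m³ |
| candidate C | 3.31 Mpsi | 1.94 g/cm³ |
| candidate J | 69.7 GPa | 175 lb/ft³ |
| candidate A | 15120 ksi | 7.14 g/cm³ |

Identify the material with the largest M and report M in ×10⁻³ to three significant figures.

Convert each candidate to consistent units, then evaluate M:
  candidate W: E = 327.5 GPa, ρ = 10290 kg/m³
  candidate Z: E = 135.8 GPa, ρ = 1610 kg/m³
  candidate C: E = 22.82 GPa, ρ = 1940 kg/m³
  candidate J: E = 69.70 GPa, ρ = 2803 kg/m³
  candidate A: E = 104.2 GPa, ρ = 7140 kg/m³
  candidate Z: M = 3.19×10⁻³
  candidate J: M = 1.47×10⁻³
  candidate C: M = 1.46×10⁻³
  candidate W: M = 0.670×10⁻³
  candidate A: M = 0.659×10⁻³
Candidate Z has the largest M.

candidate Z, M = 3.19×10⁻³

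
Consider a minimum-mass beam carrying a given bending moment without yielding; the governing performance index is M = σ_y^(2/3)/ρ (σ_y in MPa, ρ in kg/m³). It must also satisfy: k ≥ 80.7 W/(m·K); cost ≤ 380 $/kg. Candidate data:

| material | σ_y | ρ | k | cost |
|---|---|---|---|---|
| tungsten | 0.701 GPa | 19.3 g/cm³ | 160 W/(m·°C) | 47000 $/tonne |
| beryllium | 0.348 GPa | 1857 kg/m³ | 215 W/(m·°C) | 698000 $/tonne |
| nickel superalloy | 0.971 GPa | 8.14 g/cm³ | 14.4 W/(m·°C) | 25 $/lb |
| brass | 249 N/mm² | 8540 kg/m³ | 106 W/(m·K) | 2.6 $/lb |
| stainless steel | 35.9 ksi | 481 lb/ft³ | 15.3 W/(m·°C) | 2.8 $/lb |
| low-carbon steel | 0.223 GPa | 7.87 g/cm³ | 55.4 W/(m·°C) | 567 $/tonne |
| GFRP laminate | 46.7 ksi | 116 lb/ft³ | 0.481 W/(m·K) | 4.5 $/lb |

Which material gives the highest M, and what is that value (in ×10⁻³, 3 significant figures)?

Screen on constraints: k ≥ 80.7 W/(m·K); cost ≤ 380 $/kg. Survivors: tungsten, brass.
After converting to SI:
  tungsten: σ_y = 701.0 MPa, ρ = 19300 kg/m³
  brass: σ_y = 249.0 MPa, ρ = 8540 kg/m³
  brass: M = 4.63×10⁻³
  tungsten: M = 4.09×10⁻³
Brass has the largest M.

brass, M = 4.63×10⁻³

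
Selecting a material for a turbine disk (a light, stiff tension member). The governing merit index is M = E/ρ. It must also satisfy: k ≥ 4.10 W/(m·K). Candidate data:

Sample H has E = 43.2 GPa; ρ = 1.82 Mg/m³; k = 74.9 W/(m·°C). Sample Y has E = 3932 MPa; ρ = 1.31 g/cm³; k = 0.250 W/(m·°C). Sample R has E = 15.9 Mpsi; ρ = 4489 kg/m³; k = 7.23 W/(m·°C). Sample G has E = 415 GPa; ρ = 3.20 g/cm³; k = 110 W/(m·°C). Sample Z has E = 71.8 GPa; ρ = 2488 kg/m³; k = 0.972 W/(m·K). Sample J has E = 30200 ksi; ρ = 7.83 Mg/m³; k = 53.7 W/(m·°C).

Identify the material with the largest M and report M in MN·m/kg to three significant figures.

Screen on constraints: k ≥ 4.10 W/(m·K). Survivors: sample H, sample R, sample G, sample J.
In SI units:
  sample H: E = 43.20 GPa, ρ = 1820 kg/m³
  sample R: E = 109.6 GPa, ρ = 4489 kg/m³
  sample G: E = 415.0 GPa, ρ = 3200 kg/m³
  sample J: E = 208.2 GPa, ρ = 7830 kg/m³
  sample G: M = 130 MN·m/kg
  sample J: M = 26.6 MN·m/kg
  sample R: M = 24.4 MN·m/kg
  sample H: M = 23.7 MN·m/kg
Sample G has the largest M.

sample G, M = 130 MN·m/kg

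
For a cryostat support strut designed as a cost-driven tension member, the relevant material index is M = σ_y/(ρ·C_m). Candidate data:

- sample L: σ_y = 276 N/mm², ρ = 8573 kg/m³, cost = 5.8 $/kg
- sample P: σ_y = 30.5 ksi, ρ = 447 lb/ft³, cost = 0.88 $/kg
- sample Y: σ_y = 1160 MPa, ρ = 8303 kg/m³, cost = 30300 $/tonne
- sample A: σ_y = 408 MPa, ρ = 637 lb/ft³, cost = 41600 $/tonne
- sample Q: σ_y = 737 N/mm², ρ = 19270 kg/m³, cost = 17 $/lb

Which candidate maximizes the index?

sample P

Normalizing units and computing the index:
  sample L: σ_y = 276.0 MPa, ρ = 8573 kg/m³, cost = 5.800 $/kg
  sample P: σ_y = 210.3 MPa, ρ = 7160 kg/m³, cost = 0.8800 $/kg
  sample Y: σ_y = 1160 MPa, ρ = 8303 kg/m³, cost = 30.30 $/kg
  sample A: σ_y = 408.0 MPa, ρ = 10200 kg/m³, cost = 41.60 $/kg
  sample Q: σ_y = 737.0 MPa, ρ = 19270 kg/m³, cost = 37.48 $/kg
  sample P: M = 33.4 kN·m per $
  sample L: M = 5.55 kN·m per $
  sample Y: M = 4.61 kN·m per $
  sample Q: M = 1.02 kN·m per $
  sample A: M = 0.961 kN·m per $
The maximum is for sample P.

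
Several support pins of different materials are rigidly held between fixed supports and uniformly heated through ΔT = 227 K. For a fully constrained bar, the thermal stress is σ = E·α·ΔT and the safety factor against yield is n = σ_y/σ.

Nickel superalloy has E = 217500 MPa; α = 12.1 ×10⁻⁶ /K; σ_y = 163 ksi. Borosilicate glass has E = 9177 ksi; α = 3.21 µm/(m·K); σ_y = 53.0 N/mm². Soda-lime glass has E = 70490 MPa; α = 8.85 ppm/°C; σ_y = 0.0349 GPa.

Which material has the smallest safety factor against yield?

With everything in SI (GPa, ×10⁻⁶/K, MPa):
  nickel superalloy: E = 217.5, α = 12.1, σ_y = 1124 → σ = 597 MPa, n = 1.88
  borosilicate glass: E = 63.27, α = 3.21, σ_y = 53.00 → σ = 46.1 MPa, n = 1.15
  soda-lime glass: E = 70.49, α = 8.85, σ_y = 34.90 → σ = 142 MPa, n = 0.246
Soda-lime glass has the lowest safety factor, n = 0.246.

soda-lime glass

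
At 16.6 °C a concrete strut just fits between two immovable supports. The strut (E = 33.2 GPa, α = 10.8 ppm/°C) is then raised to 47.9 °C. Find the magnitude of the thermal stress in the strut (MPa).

ΔT = 31.30 K. Constrained thermal stress σ = E·α·ΔT = 33.20×10³ MPa × 10.8×10⁻⁶ × 31.30 = 11.2 MPa (compressive).

11.2 MPa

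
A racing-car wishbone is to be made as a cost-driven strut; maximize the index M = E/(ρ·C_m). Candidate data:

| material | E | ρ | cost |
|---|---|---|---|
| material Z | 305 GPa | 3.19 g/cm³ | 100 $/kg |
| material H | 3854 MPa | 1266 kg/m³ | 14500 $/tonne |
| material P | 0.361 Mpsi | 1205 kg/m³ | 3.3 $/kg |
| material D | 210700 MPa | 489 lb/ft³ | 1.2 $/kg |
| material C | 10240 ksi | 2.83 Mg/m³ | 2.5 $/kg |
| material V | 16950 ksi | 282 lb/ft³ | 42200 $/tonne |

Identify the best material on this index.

material D

In SI units:
  material Z: E = 305.0 GPa, ρ = 3190 kg/m³, cost = 100.0 $/kg
  material H: E = 3.854 GPa, ρ = 1266 kg/m³, cost = 14.50 $/kg
  material P: E = 2.489 GPa, ρ = 1205 kg/m³, cost = 3.300 $/kg
  material D: E = 210.7 GPa, ρ = 7833 kg/m³, cost = 1.200 $/kg
  material C: E = 70.60 GPa, ρ = 2830 kg/m³, cost = 2.500 $/kg
  material V: E = 116.9 GPa, ρ = 4517 kg/m³, cost = 42.20 $/kg
  material D: M = 22.4 MN·m per $
  material C: M = 9.98 MN·m per $
  material Z: M = 0.956 MN·m per $
  material P: M = 0.626 MN·m per $
  material V: M = 0.613 MN·m per $
  material H: M = 0.210 MN·m per $
Material D ranks first.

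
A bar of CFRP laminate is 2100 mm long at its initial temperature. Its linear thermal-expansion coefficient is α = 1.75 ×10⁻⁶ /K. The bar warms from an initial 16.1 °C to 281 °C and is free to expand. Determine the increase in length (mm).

ΔT = 281 − 16.1 = 264.9 K.
ΔL = α·L₀·ΔT = 1.75×10⁻⁶ × 2100 mm × 264.9 K = 0.974 mm.

0.974 mm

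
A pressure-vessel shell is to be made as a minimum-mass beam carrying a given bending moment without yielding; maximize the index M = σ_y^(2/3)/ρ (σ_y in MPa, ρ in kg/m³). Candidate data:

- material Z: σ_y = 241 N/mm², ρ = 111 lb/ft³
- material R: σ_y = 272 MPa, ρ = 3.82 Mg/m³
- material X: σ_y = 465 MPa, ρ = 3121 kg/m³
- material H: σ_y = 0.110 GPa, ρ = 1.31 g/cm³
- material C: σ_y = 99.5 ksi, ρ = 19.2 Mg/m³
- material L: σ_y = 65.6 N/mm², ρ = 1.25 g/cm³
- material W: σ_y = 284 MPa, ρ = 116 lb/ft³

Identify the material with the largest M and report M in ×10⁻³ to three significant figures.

In SI units:
  material Z: σ_y = 241.0 MPa, ρ = 1778 kg/m³
  material R: σ_y = 272.0 MPa, ρ = 3820 kg/m³
  material X: σ_y = 465.0 MPa, ρ = 3121 kg/m³
  material H: σ_y = 110.0 MPa, ρ = 1310 kg/m³
  material C: σ_y = 686.0 MPa, ρ = 19200 kg/m³
  material L: σ_y = 65.60 MPa, ρ = 1250 kg/m³
  material W: σ_y = 284.0 MPa, ρ = 1858 kg/m³
  material W: M = 23.3×10⁻³
  material Z: M = 21.8×10⁻³
  material X: M = 19.2×10⁻³
  material H: M = 17.5×10⁻³
  material L: M = 13.0×10⁻³
  material R: M = 11.0×10⁻³
  material C: M = 4.05×10⁻³
Material W has the largest M.

material W, M = 23.3×10⁻³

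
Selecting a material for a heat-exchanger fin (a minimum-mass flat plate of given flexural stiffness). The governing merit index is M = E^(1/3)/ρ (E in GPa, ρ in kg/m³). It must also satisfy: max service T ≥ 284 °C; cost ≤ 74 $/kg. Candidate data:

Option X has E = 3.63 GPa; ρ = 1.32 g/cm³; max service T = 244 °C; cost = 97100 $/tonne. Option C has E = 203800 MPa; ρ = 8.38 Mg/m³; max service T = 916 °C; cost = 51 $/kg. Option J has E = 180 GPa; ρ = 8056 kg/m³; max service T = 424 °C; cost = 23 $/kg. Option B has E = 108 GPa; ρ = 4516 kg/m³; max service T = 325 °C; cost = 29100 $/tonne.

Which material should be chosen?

Screen on constraints: max service T ≥ 284 °C; cost ≤ 74 $/kg. Survivors: option C, option J, option B.
After converting to SI:
  option C: E = 203.8 GPa, ρ = 8380 kg/m³
  option J: E = 180.0 GPa, ρ = 8056 kg/m³
  option B: E = 108.0 GPa, ρ = 4516 kg/m³
  option B: M = 1.05×10⁻³
  option C: M = 0.702×10⁻³
  option J: M = 0.701×10⁻³
Option B ranks first.

option B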